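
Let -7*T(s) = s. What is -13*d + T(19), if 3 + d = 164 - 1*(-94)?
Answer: -23224/7 ≈ -3317.7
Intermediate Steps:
T(s) = -s/7
d = 255 (d = -3 + (164 - 1*(-94)) = -3 + (164 + 94) = -3 + 258 = 255)
-13*d + T(19) = -13*255 - ⅐*19 = -3315 - 19/7 = -23224/7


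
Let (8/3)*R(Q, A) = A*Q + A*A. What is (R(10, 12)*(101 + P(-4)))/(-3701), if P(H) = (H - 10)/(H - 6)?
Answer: -50688/18505 ≈ -2.7392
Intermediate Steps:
R(Q, A) = 3*A²/8 + 3*A*Q/8 (R(Q, A) = 3*(A*Q + A*A)/8 = 3*(A*Q + A²)/8 = 3*(A² + A*Q)/8 = 3*A²/8 + 3*A*Q/8)
P(H) = (-10 + H)/(-6 + H)
(R(10, 12)*(101 + P(-4)))/(-3701) = (((3/8)*12*(12 + 10))*(101 + (-10 - 4)/(-6 - 4)))/(-3701) = (((3/8)*12*22)*(101 - 14/(-10)))*(-1/3701) = (99*(101 - ⅒*(-14)))*(-1/3701) = (99*(101 + 7/5))*(-1/3701) = (99*(512/5))*(-1/3701) = (50688/5)*(-1/3701) = -50688/18505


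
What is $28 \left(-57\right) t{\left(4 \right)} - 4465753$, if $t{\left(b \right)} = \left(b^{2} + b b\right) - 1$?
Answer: $-4515229$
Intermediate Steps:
$t{\left(b \right)} = -1 + 2 b^{2}$ ($t{\left(b \right)} = \left(b^{2} + b^{2}\right) - 1 = 2 b^{2} - 1 = -1 + 2 b^{2}$)
$28 \left(-57\right) t{\left(4 \right)} - 4465753 = 28 \left(-57\right) \left(-1 + 2 \cdot 4^{2}\right) - 4465753 = - 1596 \left(-1 + 2 \cdot 16\right) - 4465753 = - 1596 \left(-1 + 32\right) - 4465753 = \left(-1596\right) 31 - 4465753 = -49476 - 4465753 = -4515229$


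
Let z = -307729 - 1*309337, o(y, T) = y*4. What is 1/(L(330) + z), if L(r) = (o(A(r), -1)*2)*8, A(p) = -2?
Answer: -1/617194 ≈ -1.6202e-6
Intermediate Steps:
o(y, T) = 4*y
z = -617066 (z = -307729 - 309337 = -617066)
L(r) = -128 (L(r) = ((4*(-2))*2)*8 = -8*2*8 = -16*8 = -128)
1/(L(330) + z) = 1/(-128 - 617066) = 1/(-617194) = -1/617194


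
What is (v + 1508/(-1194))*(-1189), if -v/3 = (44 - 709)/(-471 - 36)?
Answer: 623548459/100893 ≈ 6180.3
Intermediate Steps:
v = -665/169 (v = -3*(44 - 709)/(-471 - 36) = -(-1995)/(-507) = -(-1995)*(-1)/507 = -3*665/507 = -665/169 ≈ -3.9349)
(v + 1508/(-1194))*(-1189) = (-665/169 + 1508/(-1194))*(-1189) = (-665/169 + 1508*(-1/1194))*(-1189) = (-665/169 - 754/597)*(-1189) = -524431/100893*(-1189) = 623548459/100893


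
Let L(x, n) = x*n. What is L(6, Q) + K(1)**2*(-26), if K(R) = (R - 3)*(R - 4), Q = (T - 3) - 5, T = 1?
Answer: -978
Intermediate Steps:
Q = -7 (Q = (1 - 3) - 5 = -2 - 5 = -7)
K(R) = (-4 + R)*(-3 + R) (K(R) = (-3 + R)*(-4 + R) = (-4 + R)*(-3 + R))
L(x, n) = n*x
L(6, Q) + K(1)**2*(-26) = -7*6 + (12 + 1**2 - 7*1)**2*(-26) = -42 + (12 + 1 - 7)**2*(-26) = -42 + 6**2*(-26) = -42 + 36*(-26) = -42 - 936 = -978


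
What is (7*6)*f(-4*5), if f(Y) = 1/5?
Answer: 42/5 ≈ 8.4000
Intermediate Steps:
f(Y) = 1/5
(7*6)*f(-4*5) = (7*6)*(1/5) = 42*(1/5) = 42/5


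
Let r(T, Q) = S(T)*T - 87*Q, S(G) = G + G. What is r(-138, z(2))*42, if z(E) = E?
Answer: 1592388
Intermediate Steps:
S(G) = 2*G
r(T, Q) = -87*Q + 2*T**2 (r(T, Q) = (2*T)*T - 87*Q = 2*T**2 - 87*Q = -87*Q + 2*T**2)
r(-138, z(2))*42 = (-87*2 + 2*(-138)**2)*42 = (-174 + 2*19044)*42 = (-174 + 38088)*42 = 37914*42 = 1592388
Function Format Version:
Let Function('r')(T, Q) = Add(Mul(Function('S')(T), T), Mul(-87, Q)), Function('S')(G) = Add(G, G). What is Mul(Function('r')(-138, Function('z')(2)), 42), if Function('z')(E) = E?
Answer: 1592388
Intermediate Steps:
Function('S')(G) = Mul(2, G)
Function('r')(T, Q) = Add(Mul(-87, Q), Mul(2, Pow(T, 2))) (Function('r')(T, Q) = Add(Mul(Mul(2, T), T), Mul(-87, Q)) = Add(Mul(2, Pow(T, 2)), Mul(-87, Q)) = Add(Mul(-87, Q), Mul(2, Pow(T, 2))))
Mul(Function('r')(-138, Function('z')(2)), 42) = Mul(Add(Mul(-87, 2), Mul(2, Pow(-138, 2))), 42) = Mul(Add(-174, Mul(2, 19044)), 42) = Mul(Add(-174, 38088), 42) = Mul(37914, 42) = 1592388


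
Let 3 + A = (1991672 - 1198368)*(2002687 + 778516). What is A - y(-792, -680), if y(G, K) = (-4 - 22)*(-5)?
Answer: 2206339464579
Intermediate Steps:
y(G, K) = 130 (y(G, K) = -26*(-5) = 130)
A = 2206339464709 (A = -3 + (1991672 - 1198368)*(2002687 + 778516) = -3 + 793304*2781203 = -3 + 2206339464712 = 2206339464709)
A - y(-792, -680) = 2206339464709 - 1*130 = 2206339464709 - 130 = 2206339464579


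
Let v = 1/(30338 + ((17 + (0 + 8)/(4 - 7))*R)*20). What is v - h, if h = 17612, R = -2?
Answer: -1572645925/89294 ≈ -17612.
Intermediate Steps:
v = 3/89294 (v = 1/(30338 + ((17 + (0 + 8)/(4 - 7))*(-2))*20) = 1/(30338 + ((17 + 8/(-3))*(-2))*20) = 1/(30338 + ((17 + 8*(-⅓))*(-2))*20) = 1/(30338 + ((17 - 8/3)*(-2))*20) = 1/(30338 + ((43/3)*(-2))*20) = 1/(30338 - 86/3*20) = 1/(30338 - 1720/3) = 1/(89294/3) = 3/89294 ≈ 3.3597e-5)
v - h = 3/89294 - 1*17612 = 3/89294 - 17612 = -1572645925/89294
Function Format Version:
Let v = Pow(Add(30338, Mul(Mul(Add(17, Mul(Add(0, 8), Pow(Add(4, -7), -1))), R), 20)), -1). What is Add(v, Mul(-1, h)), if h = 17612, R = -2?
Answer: Rational(-1572645925, 89294) ≈ -17612.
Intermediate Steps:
v = Rational(3, 89294) (v = Pow(Add(30338, Mul(Mul(Add(17, Mul(Add(0, 8), Pow(Add(4, -7), -1))), -2), 20)), -1) = Pow(Add(30338, Mul(Mul(Add(17, Mul(8, Pow(-3, -1))), -2), 20)), -1) = Pow(Add(30338, Mul(Mul(Add(17, Mul(8, Rational(-1, 3))), -2), 20)), -1) = Pow(Add(30338, Mul(Mul(Add(17, Rational(-8, 3)), -2), 20)), -1) = Pow(Add(30338, Mul(Mul(Rational(43, 3), -2), 20)), -1) = Pow(Add(30338, Mul(Rational(-86, 3), 20)), -1) = Pow(Add(30338, Rational(-1720, 3)), -1) = Pow(Rational(89294, 3), -1) = Rational(3, 89294) ≈ 3.3597e-5)
Add(v, Mul(-1, h)) = Add(Rational(3, 89294), Mul(-1, 17612)) = Add(Rational(3, 89294), -17612) = Rational(-1572645925, 89294)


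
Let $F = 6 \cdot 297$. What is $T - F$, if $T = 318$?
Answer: $-1464$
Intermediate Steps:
$F = 1782$
$T - F = 318 - 1782 = -1464$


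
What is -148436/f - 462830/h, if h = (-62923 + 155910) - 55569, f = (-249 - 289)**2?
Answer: -17439693096/1353801949 ≈ -12.882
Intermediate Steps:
f = 289444 (f = (-538)**2 = 289444)
h = 37418 (h = 92987 - 55569 = 37418)
-148436/f - 462830/h = -148436/289444 - 462830/37418 = -148436*1/289444 - 462830*1/37418 = -37109/72361 - 231415/18709 = -17439693096/1353801949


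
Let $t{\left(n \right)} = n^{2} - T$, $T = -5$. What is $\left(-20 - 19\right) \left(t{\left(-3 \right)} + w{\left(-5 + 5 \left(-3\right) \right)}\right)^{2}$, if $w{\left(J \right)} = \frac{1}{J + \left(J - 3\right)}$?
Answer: $- \frac{14086839}{1849} \approx -7618.6$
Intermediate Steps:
$w{\left(J \right)} = \frac{1}{-3 + 2 J}$ ($w{\left(J \right)} = \frac{1}{J + \left(-3 + J\right)} = \frac{1}{-3 + 2 J}$)
$t{\left(n \right)} = 5 + n^{2}$ ($t{\left(n \right)} = n^{2} - -5 = n^{2} + 5 = 5 + n^{2}$)
$\left(-20 - 19\right) \left(t{\left(-3 \right)} + w{\left(-5 + 5 \left(-3\right) \right)}\right)^{2} = \left(-20 - 19\right) \left(\left(5 + \left(-3\right)^{2}\right) + \frac{1}{-3 + 2 \left(-5 + 5 \left(-3\right)\right)}\right)^{2} = - 39 \left(\left(5 + 9\right) + \frac{1}{-3 + 2 \left(-5 - 15\right)}\right)^{2} = - 39 \left(14 + \frac{1}{-3 + 2 \left(-20\right)}\right)^{2} = - 39 \left(14 + \frac{1}{-3 - 40}\right)^{2} = - 39 \left(14 + \frac{1}{-43}\right)^{2} = - 39 \left(14 - \frac{1}{43}\right)^{2} = - 39 \left(\frac{601}{43}\right)^{2} = \left(-39\right) \frac{361201}{1849} = - \frac{14086839}{1849}$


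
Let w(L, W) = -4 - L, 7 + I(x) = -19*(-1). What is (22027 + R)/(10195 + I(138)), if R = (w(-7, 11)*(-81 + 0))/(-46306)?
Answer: 1019982505/472645342 ≈ 2.1580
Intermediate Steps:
I(x) = 12 (I(x) = -7 - 19*(-1) = -7 + 19 = 12)
R = 243/46306 (R = ((-4 - 1*(-7))*(-81 + 0))/(-46306) = ((-4 + 7)*(-81))*(-1/46306) = (3*(-81))*(-1/46306) = -243*(-1/46306) = 243/46306 ≈ 0.0052477)
(22027 + R)/(10195 + I(138)) = (22027 + 243/46306)/(10195 + 12) = (1019982505/46306)/10207 = (1019982505/46306)*(1/10207) = 1019982505/472645342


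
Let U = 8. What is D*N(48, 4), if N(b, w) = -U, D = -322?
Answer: 2576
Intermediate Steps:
N(b, w) = -8 (N(b, w) = -1*8 = -8)
D*N(48, 4) = -322*(-8) = 2576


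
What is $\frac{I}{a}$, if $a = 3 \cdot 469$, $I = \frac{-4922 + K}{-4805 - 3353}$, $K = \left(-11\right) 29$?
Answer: $\frac{1747}{3826102} \approx 0.0004566$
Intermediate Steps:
$K = -319$
$I = \frac{5241}{8158}$ ($I = \frac{-4922 - 319}{-4805 - 3353} = - \frac{5241}{-8158} = \left(-5241\right) \left(- \frac{1}{8158}\right) = \frac{5241}{8158} \approx 0.64244$)
$a = 1407$
$\frac{I}{a} = \frac{5241}{8158 \cdot 1407} = \frac{5241}{8158} \cdot \frac{1}{1407} = \frac{1747}{3826102}$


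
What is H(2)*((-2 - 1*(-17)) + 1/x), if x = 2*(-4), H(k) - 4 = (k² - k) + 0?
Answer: 357/4 ≈ 89.250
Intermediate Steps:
H(k) = 4 + k² - k (H(k) = 4 + ((k² - k) + 0) = 4 + (k² - k) = 4 + k² - k)
x = -8
H(2)*((-2 - 1*(-17)) + 1/x) = (4 + 2² - 1*2)*((-2 - 1*(-17)) + 1/(-8)) = (4 + 4 - 2)*((-2 + 17) - ⅛) = 6*(15 - ⅛) = 6*(119/8) = 357/4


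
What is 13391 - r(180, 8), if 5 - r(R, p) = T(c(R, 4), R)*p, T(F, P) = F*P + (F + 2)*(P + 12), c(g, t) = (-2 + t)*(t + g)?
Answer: 1111626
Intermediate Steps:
c(g, t) = (-2 + t)*(g + t)
T(F, P) = F*P + (2 + F)*(12 + P)
r(R, p) = 5 - p*(120 + 26*R + 2*R*(8 + 2*R)) (r(R, p) = 5 - (24 + 2*R + 12*(4² - 2*R - 2*4 + R*4) + 2*(4² - 2*R - 2*4 + R*4)*R)*p = 5 - (24 + 2*R + 12*(16 - 2*R - 8 + 4*R) + 2*(16 - 2*R - 8 + 4*R)*R)*p = 5 - (24 + 2*R + 12*(8 + 2*R) + 2*(8 + 2*R)*R)*p = 5 - (24 + 2*R + (96 + 24*R) + 2*R*(8 + 2*R))*p = 5 - (120 + 26*R + 2*R*(8 + 2*R))*p = 5 - p*(120 + 26*R + 2*R*(8 + 2*R)))
13391 - r(180, 8) = 13391 - (5 - 2*8*(60 + 13*180 + 2*180*(4 + 180))) = 13391 - (5 - 2*8*(60 + 2340 + 2*180*184)) = 13391 - (5 - 2*8*(60 + 2340 + 66240)) = 13391 - (5 - 2*8*68640) = 13391 - (5 - 1098240) = 13391 - 1*(-1098235) = 13391 + 1098235 = 1111626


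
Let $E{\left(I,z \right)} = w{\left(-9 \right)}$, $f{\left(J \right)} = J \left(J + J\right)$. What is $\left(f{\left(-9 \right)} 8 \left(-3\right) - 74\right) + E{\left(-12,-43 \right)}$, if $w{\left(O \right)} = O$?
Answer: $-3971$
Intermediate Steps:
$f{\left(J \right)} = 2 J^{2}$ ($f{\left(J \right)} = J 2 J = 2 J^{2}$)
$E{\left(I,z \right)} = -9$
$\left(f{\left(-9 \right)} 8 \left(-3\right) - 74\right) + E{\left(-12,-43 \right)} = \left(2 \left(-9\right)^{2} \cdot 8 \left(-3\right) - 74\right) - 9 = \left(2 \cdot 81 \left(-24\right) - 74\right) - 9 = \left(162 \left(-24\right) - 74\right) - 9 = \left(-3888 - 74\right) - 9 = -3962 - 9 = -3971$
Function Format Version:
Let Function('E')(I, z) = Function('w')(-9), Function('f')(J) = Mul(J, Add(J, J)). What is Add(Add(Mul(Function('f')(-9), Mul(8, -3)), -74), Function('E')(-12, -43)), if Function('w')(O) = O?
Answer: -3971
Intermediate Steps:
Function('f')(J) = Mul(2, Pow(J, 2)) (Function('f')(J) = Mul(J, Mul(2, J)) = Mul(2, Pow(J, 2)))
Function('E')(I, z) = -9
Add(Add(Mul(Function('f')(-9), Mul(8, -3)), -74), Function('E')(-12, -43)) = Add(Add(Mul(Mul(2, Pow(-9, 2)), Mul(8, -3)), -74), -9) = Add(Add(Mul(Mul(2, 81), -24), -74), -9) = Add(Add(Mul(162, -24), -74), -9) = Add(Add(-3888, -74), -9) = Add(-3962, -9) = -3971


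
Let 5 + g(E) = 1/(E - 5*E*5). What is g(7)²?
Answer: 707281/28224 ≈ 25.060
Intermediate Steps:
g(E) = -5 - 1/(24*E) (g(E) = -5 + 1/(E - 5*E*5) = -5 + 1/(E - 25*E) = -5 + 1/(-24*E) = -5 - 1/(24*E))
g(7)² = (-5 - 1/24/7)² = (-5 - 1/24*⅐)² = (-5 - 1/168)² = (-841/168)² = 707281/28224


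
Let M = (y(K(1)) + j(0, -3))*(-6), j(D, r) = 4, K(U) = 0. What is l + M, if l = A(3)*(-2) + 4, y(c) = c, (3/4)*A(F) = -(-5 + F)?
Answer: -76/3 ≈ -25.333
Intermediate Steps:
A(F) = 20/3 - 4*F/3 (A(F) = 4*(-(-5 + F))/3 = 4*(5 - F)/3 = 20/3 - 4*F/3)
M = -24 (M = (0 + 4)*(-6) = 4*(-6) = -24)
l = -4/3 (l = (20/3 - 4/3*3)*(-2) + 4 = (20/3 - 4)*(-2) + 4 = (8/3)*(-2) + 4 = -16/3 + 4 = -4/3 ≈ -1.3333)
l + M = -4/3 - 24 = -76/3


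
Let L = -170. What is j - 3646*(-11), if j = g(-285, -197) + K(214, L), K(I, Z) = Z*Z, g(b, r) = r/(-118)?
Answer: 8142905/118 ≈ 69008.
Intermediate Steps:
g(b, r) = -r/118 (g(b, r) = r*(-1/118) = -r/118)
K(I, Z) = Z²
j = 3410397/118 (j = -1/118*(-197) + (-170)² = 197/118 + 28900 = 3410397/118 ≈ 28902.)
j - 3646*(-11) = 3410397/118 - 3646*(-11) = 3410397/118 - 1*(-40106) = 3410397/118 + 40106 = 8142905/118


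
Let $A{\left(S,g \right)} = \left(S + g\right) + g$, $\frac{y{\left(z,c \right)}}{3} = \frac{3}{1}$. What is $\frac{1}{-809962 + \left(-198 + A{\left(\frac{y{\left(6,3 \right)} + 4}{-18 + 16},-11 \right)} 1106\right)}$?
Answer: $- \frac{1}{841681} \approx -1.1881 \cdot 10^{-6}$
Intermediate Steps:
$y{\left(z,c \right)} = 9$ ($y{\left(z,c \right)} = 3 \cdot \frac{3}{1} = 3 \cdot 3 \cdot 1 = 3 \cdot 3 = 9$)
$A{\left(S,g \right)} = S + 2 g$
$\frac{1}{-809962 + \left(-198 + A{\left(\frac{y{\left(6,3 \right)} + 4}{-18 + 16},-11 \right)} 1106\right)} = \frac{1}{-809962 + \left(-198 + \left(\frac{9 + 4}{-18 + 16} + 2 \left(-11\right)\right) 1106\right)} = \frac{1}{-809962 + \left(-198 + \left(\frac{13}{-2} - 22\right) 1106\right)} = \frac{1}{-809962 + \left(-198 + \left(13 \left(- \frac{1}{2}\right) - 22\right) 1106\right)} = \frac{1}{-809962 + \left(-198 + \left(- \frac{13}{2} - 22\right) 1106\right)} = \frac{1}{-809962 - 31719} = \frac{1}{-841681} = - \frac{1}{841681}$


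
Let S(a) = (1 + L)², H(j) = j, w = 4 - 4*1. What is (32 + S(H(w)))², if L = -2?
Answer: 1089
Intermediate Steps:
w = 0 (w = 4 - 4 = 0)
S(a) = 1 (S(a) = (1 - 2)² = (-1)² = 1)
(32 + S(H(w)))² = (32 + 1)² = 33² = 1089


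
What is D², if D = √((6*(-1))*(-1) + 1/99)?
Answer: 595/99 ≈ 6.0101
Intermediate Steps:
D = √6545/33 (D = √(-6*(-1) + 1/99) = √(6 + 1/99) = √(595/99) = √6545/33 ≈ 2.4515)
D² = (√6545/33)² = 595/99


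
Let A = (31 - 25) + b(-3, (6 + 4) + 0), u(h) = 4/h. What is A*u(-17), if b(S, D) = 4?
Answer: -40/17 ≈ -2.3529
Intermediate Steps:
A = 10 (A = (31 - 25) + 4 = 6 + 4 = 10)
A*u(-17) = 10*(4/(-17)) = 10*(4*(-1/17)) = 10*(-4/17) = -40/17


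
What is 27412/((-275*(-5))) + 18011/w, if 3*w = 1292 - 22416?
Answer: 45886883/2640500 ≈ 17.378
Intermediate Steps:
w = -21124/3 (w = (1292 - 22416)/3 = (⅓)*(-21124) = -21124/3 ≈ -7041.3)
27412/((-275*(-5))) + 18011/w = 27412/((-275*(-5))) + 18011/(-21124/3) = 27412/1375 + 18011*(-3/21124) = 27412*(1/1375) - 54033/21124 = 2492/125 - 54033/21124 = 45886883/2640500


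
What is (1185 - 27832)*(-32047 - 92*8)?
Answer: 873568601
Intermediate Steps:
(1185 - 27832)*(-32047 - 92*8) = -26647*(-32047 - 736) = -26647*(-32783) = 873568601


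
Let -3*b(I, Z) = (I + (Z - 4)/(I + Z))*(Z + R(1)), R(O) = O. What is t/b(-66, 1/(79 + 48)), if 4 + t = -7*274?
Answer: -1022875907/11789632 ≈ -86.761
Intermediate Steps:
t = -1922 (t = -4 - 7*274 = -4 - 1918 = -1922)
b(I, Z) = -(1 + Z)*(I + (-4 + Z)/(I + Z))/3 (b(I, Z) = -(I + (Z - 4)/(I + Z))*(Z + 1)/3 = -(I + (-4 + Z)/(I + Z))*(1 + Z)/3 = -(1 + Z)*(I + (-4 + Z)/(I + Z))/3)
t/b(-66, 1/(79 + 48)) = -1922*3*(-66 + 1/(79 + 48))/(4 - 1*(-66)**2 - (1/(79 + 48))**2 + 3/(79 + 48) - 1*(-66)/(79 + 48) - 1*(-66)*(1/(79 + 48))**2 - 1*(-66)**2/(79 + 48)) = -1922*3*(-66 + 1/127)/(4 - 1*4356 - (1/127)**2 + 3/127 - 1*(-66)/127 - 1*(-66)*(1/127)**2 - 1*4356/127) = -1922*3*(-66 + 1/127)/(4 - 4356 - (1/127)**2 + 3*(1/127) - 1*(-66)*1/127 - 1*(-66)*(1/127)**2 - 1*1/127*4356) = -1922*(-25143/(127*(4 - 4356 - 1*1/16129 + 3/127 + 66/127 - 1*(-66)*1/16129 - 4356/127))) = -1922*(-25143/(127*(4 - 4356 - 1/16129 + 3/127 + 66/127 + 66/16129 - 4356/127))) = -1922/((1/3)*(-127/8381)*(-70737792/16129)) = -1922/23579264/1064387 = -1922*1064387/23579264 = -1022875907/11789632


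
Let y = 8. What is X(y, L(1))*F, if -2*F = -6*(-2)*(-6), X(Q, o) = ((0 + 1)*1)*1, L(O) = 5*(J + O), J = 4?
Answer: 36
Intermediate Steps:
L(O) = 20 + 5*O (L(O) = 5*(4 + O) = 20 + 5*O)
X(Q, o) = 1 (X(Q, o) = (1*1)*1 = 1*1 = 1)
F = 36 (F = -(-6*(-2))*(-6)/2 = -6*(-6) = -½*(-72) = 36)
X(y, L(1))*F = 1*36 = 36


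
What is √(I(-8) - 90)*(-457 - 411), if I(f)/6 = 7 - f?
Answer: 0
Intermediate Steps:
I(f) = 42 - 6*f (I(f) = 6*(7 - f) = 42 - 6*f)
√(I(-8) - 90)*(-457 - 411) = √((42 - 6*(-8)) - 90)*(-457 - 411) = √((42 + 48) - 90)*(-868) = √(90 - 90)*(-868) = √0*(-868) = 0*(-868) = 0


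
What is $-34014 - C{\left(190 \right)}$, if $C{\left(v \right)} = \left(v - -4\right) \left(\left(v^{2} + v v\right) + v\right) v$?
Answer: $-2668329414$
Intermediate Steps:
$C{\left(v \right)} = v \left(4 + v\right) \left(v + 2 v^{2}\right)$ ($C{\left(v \right)} = \left(v + 4\right) \left(\left(v^{2} + v^{2}\right) + v\right) v = \left(4 + v\right) \left(2 v^{2} + v\right) v = \left(4 + v\right) \left(v + 2 v^{2}\right) v = v \left(4 + v\right) \left(v + 2 v^{2}\right)$)
$-34014 - C{\left(190 \right)} = -34014 - 190^{2} \left(4 + 2 \cdot 190^{2} + 9 \cdot 190\right) = -34014 - 36100 \left(4 + 2 \cdot 36100 + 1710\right) = -34014 - 36100 \left(4 + 72200 + 1710\right) = -34014 - 36100 \cdot 73914 = -34014 - 2668295400 = -2668329414$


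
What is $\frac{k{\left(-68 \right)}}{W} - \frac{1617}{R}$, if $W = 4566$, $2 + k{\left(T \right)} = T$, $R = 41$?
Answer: $- \frac{3693046}{93603} \approx -39.454$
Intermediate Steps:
$k{\left(T \right)} = -2 + T$
$\frac{k{\left(-68 \right)}}{W} - \frac{1617}{R} = \frac{-2 - 68}{4566} - \frac{1617}{41} = \left(-70\right) \frac{1}{4566} - \frac{1617}{41} = - \frac{35}{2283} - \frac{1617}{41} = - \frac{3693046}{93603}$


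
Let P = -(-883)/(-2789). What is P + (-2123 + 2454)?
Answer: 922276/2789 ≈ 330.68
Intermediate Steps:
P = -883/2789 (P = -(-883)*(-1)/2789 = -1*883/2789 = -883/2789 ≈ -0.31660)
P + (-2123 + 2454) = -883/2789 + (-2123 + 2454) = -883/2789 + 331 = 922276/2789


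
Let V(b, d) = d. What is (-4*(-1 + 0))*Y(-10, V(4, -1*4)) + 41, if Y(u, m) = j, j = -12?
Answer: -7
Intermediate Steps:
Y(u, m) = -12
(-4*(-1 + 0))*Y(-10, V(4, -1*4)) + 41 = -4*(-1 + 0)*(-12) + 41 = -4*(-1)*(-12) + 41 = 4*(-12) + 41 = -48 + 41 = -7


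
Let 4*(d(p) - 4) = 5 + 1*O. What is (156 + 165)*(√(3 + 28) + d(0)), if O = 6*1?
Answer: 8667/4 + 321*√31 ≈ 3954.0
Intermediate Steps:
O = 6
d(p) = 27/4 (d(p) = 4 + (5 + 1*6)/4 = 4 + (5 + 6)/4 = 4 + (¼)*11 = 4 + 11/4 = 27/4)
(156 + 165)*(√(3 + 28) + d(0)) = (156 + 165)*(√(3 + 28) + 27/4) = 321*(√31 + 27/4) = 321*(27/4 + √31) = 8667/4 + 321*√31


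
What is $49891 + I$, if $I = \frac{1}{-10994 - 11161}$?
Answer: $\frac{1105335104}{22155} \approx 49891.0$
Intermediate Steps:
$I = - \frac{1}{22155}$ ($I = \frac{1}{-22155} = - \frac{1}{22155} \approx -4.5137 \cdot 10^{-5}$)
$49891 + I = 49891 - \frac{1}{22155} = \frac{1105335104}{22155}$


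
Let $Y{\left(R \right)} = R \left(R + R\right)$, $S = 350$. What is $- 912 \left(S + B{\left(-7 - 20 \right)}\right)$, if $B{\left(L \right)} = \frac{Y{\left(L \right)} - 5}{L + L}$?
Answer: $- \frac{2651944}{9} \approx -2.9466 \cdot 10^{5}$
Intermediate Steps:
$Y{\left(R \right)} = 2 R^{2}$ ($Y{\left(R \right)} = R 2 R = 2 R^{2}$)
$B{\left(L \right)} = \frac{-5 + 2 L^{2}}{2 L}$ ($B{\left(L \right)} = \frac{2 L^{2} - 5}{L + L} = \frac{-5 + 2 L^{2}}{2 L}$)
$- 912 \left(S + B{\left(-7 - 20 \right)}\right) = - 912 \left(350 - \left(27 + \frac{5}{2 \left(-7 - 20\right)}\right)\right) = - 912 \left(350 - \left(27 + \frac{5}{2 \left(-27\right)}\right)\right) = - 912 \left(350 - \frac{1453}{54}\right) = \left(-912\right) \frac{17447}{54} = - \frac{2651944}{9}$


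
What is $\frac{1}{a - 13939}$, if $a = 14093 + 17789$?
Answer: $\frac{1}{17943} \approx 5.5732 \cdot 10^{-5}$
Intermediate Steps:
$a = 31882$
$\frac{1}{a - 13939} = \frac{1}{31882 - 13939} = \frac{1}{17943}$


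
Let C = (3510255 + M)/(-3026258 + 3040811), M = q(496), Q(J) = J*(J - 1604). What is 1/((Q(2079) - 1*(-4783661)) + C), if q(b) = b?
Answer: 14553/83991580609 ≈ 1.7327e-7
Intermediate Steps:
Q(J) = J*(-1604 + J)
M = 496
C = 3510751/14553 (C = (3510255 + 496)/(-3026258 + 3040811) = 3510751/14553 ≈ 241.24)
1/((Q(2079) - 1*(-4783661)) + C) = 1/((2079*(-1604 + 2079) - 1*(-4783661)) + 3510751/14553) = 1/((2079*475 + 4783661) + 3510751/14553) = 1/((987525 + 4783661) + 3510751/14553) = 1/(5771186 + 3510751/14553) = 1/(83991580609/14553) = 14553/83991580609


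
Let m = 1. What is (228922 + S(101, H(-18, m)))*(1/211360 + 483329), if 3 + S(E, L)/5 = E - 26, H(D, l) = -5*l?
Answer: 11711313851853681/105680 ≈ 1.1082e+11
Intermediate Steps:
S(E, L) = -145 + 5*E (S(E, L) = -15 + 5*(E - 26) = -15 + 5*(-26 + E) = -15 + (-130 + 5*E) = -145 + 5*E)
(228922 + S(101, H(-18, m)))*(1/211360 + 483329) = (228922 + (-145 + 5*101))*(1/211360 + 483329) = (228922 + (-145 + 505))*(1/211360 + 483329) = (228922 + 360)*(102156417441/211360) = 229282*(102156417441/211360) = 11711313851853681/105680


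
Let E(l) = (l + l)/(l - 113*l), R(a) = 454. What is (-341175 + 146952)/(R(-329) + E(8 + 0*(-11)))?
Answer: -10876488/25423 ≈ -427.82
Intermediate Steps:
E(l) = -1/56 (E(l) = (2*l)/((-112*l)) = (2*l)*(-1/(112*l)) = -1/56)
(-341175 + 146952)/(R(-329) + E(8 + 0*(-11))) = (-341175 + 146952)/(454 - 1/56) = -194223/25423/56 = -194223*56/25423 = -10876488/25423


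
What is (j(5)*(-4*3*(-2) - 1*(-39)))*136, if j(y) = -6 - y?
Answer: -94248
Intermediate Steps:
(j(5)*(-4*3*(-2) - 1*(-39)))*136 = ((-6 - 1*5)*(-4*3*(-2) - 1*(-39)))*136 = ((-6 - 5)*(-12*(-2) + 39))*136 = -11*(24 + 39)*136 = -11*63*136 = -693*136 = -94248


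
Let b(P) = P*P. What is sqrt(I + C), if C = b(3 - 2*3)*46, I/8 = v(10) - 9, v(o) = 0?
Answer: 3*sqrt(38) ≈ 18.493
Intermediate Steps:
b(P) = P**2
I = -72 (I = 8*(0 - 9) = 8*(-9) = -72)
C = 414 (C = (3 - 2*3)**2*46 = (3 - 6)**2*46 = (-3)**2*46 = 9*46 = 414)
sqrt(I + C) = sqrt(-72 + 414) = sqrt(342) = 3*sqrt(38)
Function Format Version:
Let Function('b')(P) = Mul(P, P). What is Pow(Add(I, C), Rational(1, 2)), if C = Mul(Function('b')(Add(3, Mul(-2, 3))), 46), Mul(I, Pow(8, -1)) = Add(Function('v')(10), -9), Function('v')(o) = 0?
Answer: Mul(3, Pow(38, Rational(1, 2))) ≈ 18.493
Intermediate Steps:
Function('b')(P) = Pow(P, 2)
I = -72 (I = Mul(8, Add(0, -9)) = Mul(8, -9) = -72)
C = 414 (C = Mul(Pow(Add(3, Mul(-2, 3)), 2), 46) = Mul(Pow(Add(3, -6), 2), 46) = Mul(Pow(-3, 2), 46) = Mul(9, 46) = 414)
Pow(Add(I, C), Rational(1, 2)) = Pow(Add(-72, 414), Rational(1, 2)) = Pow(342, Rational(1, 2)) = Mul(3, Pow(38, Rational(1, 2)))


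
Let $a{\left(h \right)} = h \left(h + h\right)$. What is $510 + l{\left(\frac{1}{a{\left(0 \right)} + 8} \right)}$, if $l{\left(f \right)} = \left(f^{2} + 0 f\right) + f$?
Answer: $\frac{32649}{64} \approx 510.14$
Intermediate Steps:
$a{\left(h \right)} = 2 h^{2}$ ($a{\left(h \right)} = h 2 h = 2 h^{2}$)
$l{\left(f \right)} = f + f^{2}$ ($l{\left(f \right)} = \left(f^{2} + 0\right) + f = f^{2} + f = f + f^{2}$)
$510 + l{\left(\frac{1}{a{\left(0 \right)} + 8} \right)} = 510 + \frac{1 + \frac{1}{2 \cdot 0^{2} + 8}}{2 \cdot 0^{2} + 8} = 510 + \frac{1 + \frac{1}{2 \cdot 0 + 8}}{2 \cdot 0 + 8} = 510 + \frac{1 + \frac{1}{0 + 8}}{0 + 8} = 510 + \frac{1 + \frac{1}{8}}{8} = 510 + \frac{1}{8} \cdot \frac{9}{8} = 510 + \frac{9}{64} = \frac{32649}{64}$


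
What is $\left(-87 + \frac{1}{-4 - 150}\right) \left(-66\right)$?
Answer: $\frac{40197}{7} \approx 5742.4$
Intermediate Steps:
$\left(-87 + \frac{1}{-4 - 150}\right) \left(-66\right) = \left(-87 + \frac{1}{-154}\right) \left(-66\right) = \left(-87 - \frac{1}{154}\right) \left(-66\right) = \left(- \frac{13399}{154}\right) \left(-66\right) = \frac{40197}{7}$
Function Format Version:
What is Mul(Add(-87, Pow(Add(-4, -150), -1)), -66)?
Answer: Rational(40197, 7) ≈ 5742.4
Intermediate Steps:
Mul(Add(-87, Pow(Add(-4, -150), -1)), -66) = Mul(Add(-87, Pow(-154, -1)), -66) = Mul(Add(-87, Rational(-1, 154)), -66) = Mul(Rational(-13399, 154), -66) = Rational(40197, 7)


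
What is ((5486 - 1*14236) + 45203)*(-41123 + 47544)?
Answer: 234064713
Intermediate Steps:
((5486 - 1*14236) + 45203)*(-41123 + 47544) = ((5486 - 14236) + 45203)*6421 = (-8750 + 45203)*6421 = 36453*6421 = 234064713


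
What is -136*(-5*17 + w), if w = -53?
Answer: 18768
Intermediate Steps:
-136*(-5*17 + w) = -136*(-5*17 - 53) = -136*(-85 - 53) = -136*(-138) = 18768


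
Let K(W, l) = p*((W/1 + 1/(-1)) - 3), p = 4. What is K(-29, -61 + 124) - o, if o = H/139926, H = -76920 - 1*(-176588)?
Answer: -9284950/69963 ≈ -132.71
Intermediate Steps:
H = 99668 (H = -76920 + 176588 = 99668)
K(W, l) = -16 + 4*W (K(W, l) = 4*((W/1 + 1/(-1)) - 3) = 4*((W*1 + 1*(-1)) - 3) = 4*((W - 1) - 3) = 4*((-1 + W) - 3) = 4*(-4 + W) = -16 + 4*W)
o = 49834/69963 (o = 99668/139926 = 99668*(1/139926) = 49834/69963 ≈ 0.71229)
K(-29, -61 + 124) - o = (-16 + 4*(-29)) - 1*49834/69963 = (-16 - 116) - 49834/69963 = -132 - 49834/69963 = -9284950/69963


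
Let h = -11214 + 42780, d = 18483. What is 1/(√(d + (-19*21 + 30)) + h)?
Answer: 5261/166065707 - √18114/996394242 ≈ 3.1545e-5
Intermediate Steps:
h = 31566
1/(√(d + (-19*21 + 30)) + h) = 1/(√(18483 + (-19*21 + 30)) + 31566) = 1/(√(18483 + (-399 + 30)) + 31566) = 1/(√(18483 - 369) + 31566) = 1/(√18114 + 31566) = 1/(31566 + √18114)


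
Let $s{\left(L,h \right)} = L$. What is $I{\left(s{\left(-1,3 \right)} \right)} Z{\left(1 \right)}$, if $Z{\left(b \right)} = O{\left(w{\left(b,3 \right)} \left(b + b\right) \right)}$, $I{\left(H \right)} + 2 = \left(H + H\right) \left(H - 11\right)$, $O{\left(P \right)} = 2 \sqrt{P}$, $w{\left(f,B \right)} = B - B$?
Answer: $0$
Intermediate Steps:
$w{\left(f,B \right)} = 0$
$I{\left(H \right)} = -2 + 2 H \left(-11 + H\right)$ ($I{\left(H \right)} = -2 + \left(H + H\right) \left(H - 11\right) = -2 + 2 H \left(-11 + H\right)$)
$Z{\left(b \right)} = 0$ ($Z{\left(b \right)} = 2 \sqrt{0 \left(b + b\right)} = 2 \sqrt{0 \cdot 2 b} = 2 \sqrt{0} = 2 \cdot 0 = 0$)
$I{\left(s{\left(-1,3 \right)} \right)} Z{\left(1 \right)} = \left(-2 - -22 + 2 \left(-1\right)^{2}\right) 0 = \left(-2 + 22 + 2 \cdot 1\right) 0 = \left(-2 + 22 + 2\right) 0 = 22 \cdot 0 = 0$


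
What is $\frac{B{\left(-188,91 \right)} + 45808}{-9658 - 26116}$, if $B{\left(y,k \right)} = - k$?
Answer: $- \frac{45717}{35774} \approx -1.2779$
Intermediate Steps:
$\frac{B{\left(-188,91 \right)} + 45808}{-9658 - 26116} = \frac{\left(-1\right) 91 + 45808}{-9658 - 26116} = \frac{-91 + 45808}{-35774} = 45717 \left(- \frac{1}{35774}\right) = - \frac{45717}{35774}$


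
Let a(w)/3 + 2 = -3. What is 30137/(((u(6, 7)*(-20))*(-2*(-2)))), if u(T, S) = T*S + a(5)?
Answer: -30137/2160 ≈ -13.952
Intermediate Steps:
a(w) = -15 (a(w) = -6 + 3*(-3) = -6 - 9 = -15)
u(T, S) = -15 + S*T (u(T, S) = T*S - 15 = S*T - 15 = -15 + S*T)
30137/(((u(6, 7)*(-20))*(-2*(-2)))) = 30137/((((-15 + 7*6)*(-20))*(-2*(-2)))) = 30137/((((-15 + 42)*(-20))*4)) = 30137/(((27*(-20))*4)) = 30137/((-540*4)) = 30137/(-2160) = 30137*(-1/2160) = -30137/2160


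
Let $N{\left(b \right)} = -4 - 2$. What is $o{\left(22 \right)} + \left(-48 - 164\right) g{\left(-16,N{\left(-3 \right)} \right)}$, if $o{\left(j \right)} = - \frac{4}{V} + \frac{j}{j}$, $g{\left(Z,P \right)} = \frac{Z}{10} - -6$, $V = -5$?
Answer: $-931$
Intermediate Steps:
$N{\left(b \right)} = -6$ ($N{\left(b \right)} = -4 - 2 = -6$)
$g{\left(Z,P \right)} = 6 + \frac{Z}{10}$ ($g{\left(Z,P \right)} = Z \frac{1}{10} + 6 = \frac{Z}{10} + 6 = 6 + \frac{Z}{10}$)
$o{\left(j \right)} = \frac{9}{5}$ ($o{\left(j \right)} = - \frac{4}{-5} + \frac{j}{j} = \left(-4\right) \left(- \frac{1}{5}\right) + 1 = \frac{4}{5} + 1 = \frac{9}{5}$)
$o{\left(22 \right)} + \left(-48 - 164\right) g{\left(-16,N{\left(-3 \right)} \right)} = \frac{9}{5} + \left(-48 - 164\right) \left(6 + \frac{1}{10} \left(-16\right)\right) = \frac{9}{5} - 212 \left(6 - \frac{8}{5}\right) = \frac{9}{5} - \frac{4664}{5} = -931$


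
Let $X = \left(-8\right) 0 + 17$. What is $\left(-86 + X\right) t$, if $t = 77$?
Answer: $-5313$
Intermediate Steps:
$X = 17$ ($X = 0 + 17 = 17$)
$\left(-86 + X\right) t = \left(-86 + 17\right) 77 = \left(-69\right) 77 = -5313$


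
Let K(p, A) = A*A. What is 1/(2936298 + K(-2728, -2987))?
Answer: 1/11858467 ≈ 8.4328e-8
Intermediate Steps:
K(p, A) = A²
1/(2936298 + K(-2728, -2987)) = 1/(2936298 + (-2987)²) = 1/(2936298 + 8922169) = 1/11858467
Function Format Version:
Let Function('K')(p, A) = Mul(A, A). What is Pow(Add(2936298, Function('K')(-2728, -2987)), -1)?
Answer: Rational(1, 11858467) ≈ 8.4328e-8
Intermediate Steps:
Function('K')(p, A) = Pow(A, 2)
Pow(Add(2936298, Function('K')(-2728, -2987)), -1) = Pow(Add(2936298, Pow(-2987, 2)), -1) = Pow(Add(2936298, 8922169), -1) = Pow(11858467, -1) = Rational(1, 11858467)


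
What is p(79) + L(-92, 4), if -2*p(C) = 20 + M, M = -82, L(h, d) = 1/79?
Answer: 2450/79 ≈ 31.013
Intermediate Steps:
L(h, d) = 1/79
p(C) = 31 (p(C) = -(20 - 82)/2 = -½*(-62) = 31)
p(79) + L(-92, 4) = 31 + 1/79 = 2450/79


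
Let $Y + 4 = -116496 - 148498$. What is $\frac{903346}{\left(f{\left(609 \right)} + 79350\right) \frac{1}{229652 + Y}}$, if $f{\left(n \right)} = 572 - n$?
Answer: $- \frac{31929667716}{79313} \approx -4.0258 \cdot 10^{5}$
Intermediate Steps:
$Y = -264998$ ($Y = -4 - 264994 = -264998$)
$\frac{903346}{\left(f{\left(609 \right)} + 79350\right) \frac{1}{229652 + Y}} = \frac{903346}{\left(\left(572 - 609\right) + 79350\right) \frac{1}{229652 - 264998}} = \frac{903346}{\left(\left(572 - 609\right) + 79350\right) \frac{1}{-35346}} = \frac{903346}{\left(-37 + 79350\right) \left(- \frac{1}{35346}\right)} = \frac{903346}{79313 \left(- \frac{1}{35346}\right)} = \frac{903346}{- \frac{79313}{35346}} = 903346 \left(- \frac{35346}{79313}\right) = - \frac{31929667716}{79313}$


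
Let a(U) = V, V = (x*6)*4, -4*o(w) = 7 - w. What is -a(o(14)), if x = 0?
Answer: 0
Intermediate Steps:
o(w) = -7/4 + w/4 (o(w) = -(7 - w)/4 = -7/4 + w/4)
V = 0 (V = (0*6)*4 = 0*4 = 0)
a(U) = 0
-a(o(14)) = -1*0 = 0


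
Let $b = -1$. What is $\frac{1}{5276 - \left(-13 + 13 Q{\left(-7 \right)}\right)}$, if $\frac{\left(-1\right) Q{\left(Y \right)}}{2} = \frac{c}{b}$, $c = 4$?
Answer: $\frac{1}{5185} \approx 0.00019286$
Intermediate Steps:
$Q{\left(Y \right)} = 8$ ($Q{\left(Y \right)} = - 2 \frac{4}{-1} = - 2 \cdot 4 \left(-1\right) = \left(-2\right) \left(-4\right) = 8$)
$\frac{1}{5276 - \left(-13 + 13 Q{\left(-7 \right)}\right)} = \frac{1}{5276 + \left(\left(-13\right) 8 + 13\right)} = \frac{1}{5276 + \left(-104 + 13\right)} = \frac{1}{5276 - 91} = \frac{1}{5185}$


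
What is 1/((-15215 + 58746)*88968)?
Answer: 1/3872866008 ≈ 2.5821e-10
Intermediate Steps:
1/((-15215 + 58746)*88968) = (1/88968)/43531 = (1/43531)*(1/88968) = 1/3872866008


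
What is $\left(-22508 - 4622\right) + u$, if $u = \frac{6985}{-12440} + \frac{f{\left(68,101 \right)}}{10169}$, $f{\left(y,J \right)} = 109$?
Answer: $- \frac{686415740261}{25300472} \approx -27131.0$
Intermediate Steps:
$u = - \frac{13934901}{25300472}$ ($u = \frac{6985}{-12440} + \frac{109}{10169} = 6985 \left(- \frac{1}{12440}\right) + 109 \cdot \frac{1}{10169} = - \frac{1397}{2488} + \frac{109}{10169} = - \frac{13934901}{25300472} \approx -0.55078$)
$\left(-22508 - 4622\right) + u = \left(-22508 - 4622\right) - \frac{13934901}{25300472} = -27130 - \frac{13934901}{25300472} = - \frac{686415740261}{25300472}$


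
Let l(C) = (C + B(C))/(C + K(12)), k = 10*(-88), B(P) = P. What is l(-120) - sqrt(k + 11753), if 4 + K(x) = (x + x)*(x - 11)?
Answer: 12/5 - sqrt(10873) ≈ -101.87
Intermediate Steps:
K(x) = -4 + 2*x*(-11 + x) (K(x) = -4 + (x + x)*(x - 11) = -4 + (2*x)*(-11 + x) = -4 + 2*x*(-11 + x))
k = -880
l(C) = 2*C/(20 + C) (l(C) = (C + C)/(C + (-4 - 22*12 + 2*12**2)) = (2*C)/(C + (-4 - 264 + 2*144)) = (2*C)/(C + (-4 - 264 + 288)) = (2*C)/(C + 20) = (2*C)/(20 + C) = 2*C/(20 + C))
l(-120) - sqrt(k + 11753) = 2*(-120)/(20 - 120) - sqrt(-880 + 11753) = 2*(-120)/(-100) - sqrt(10873) = 2*(-120)*(-1/100) - sqrt(10873) = 12/5 - sqrt(10873)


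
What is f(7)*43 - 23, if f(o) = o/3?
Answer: 232/3 ≈ 77.333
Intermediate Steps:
f(o) = o/3 (f(o) = o*(⅓) = o/3)
f(7)*43 - 23 = ((⅓)*7)*43 - 23 = (7/3)*43 - 23 = 301/3 - 23 = 232/3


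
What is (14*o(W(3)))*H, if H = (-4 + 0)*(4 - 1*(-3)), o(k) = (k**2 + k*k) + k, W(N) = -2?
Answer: -2352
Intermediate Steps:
o(k) = k + 2*k**2 (o(k) = (k**2 + k**2) + k = 2*k**2 + k = k + 2*k**2)
H = -28 (H = -4*(4 + 3) = -4*7 = -28)
(14*o(W(3)))*H = (14*(-2*(1 + 2*(-2))))*(-28) = (14*(-2*(1 - 4)))*(-28) = (14*(-2*(-3)))*(-28) = (14*6)*(-28) = 84*(-28) = -2352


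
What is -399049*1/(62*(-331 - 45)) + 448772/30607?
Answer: 22675465607/713510384 ≈ 31.780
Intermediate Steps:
-399049*1/(62*(-331 - 45)) + 448772/30607 = -399049/(62*(-376)) + 448772*(1/30607) = -399049/(-23312) + 448772/30607 = -399049*(-1/23312) + 448772/30607 = 399049/23312 + 448772/30607 = 22675465607/713510384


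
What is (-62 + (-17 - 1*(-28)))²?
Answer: 2601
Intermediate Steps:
(-62 + (-17 - 1*(-28)))² = (-62 + (-17 + 28))² = (-62 + 11)² = (-51)² = 2601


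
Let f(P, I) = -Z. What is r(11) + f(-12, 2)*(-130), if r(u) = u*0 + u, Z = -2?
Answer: -249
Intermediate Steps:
r(u) = u (r(u) = 0 + u = u)
f(P, I) = 2 (f(P, I) = -1*(-2) = 2)
r(11) + f(-12, 2)*(-130) = 11 + 2*(-130) = 11 - 260 = -249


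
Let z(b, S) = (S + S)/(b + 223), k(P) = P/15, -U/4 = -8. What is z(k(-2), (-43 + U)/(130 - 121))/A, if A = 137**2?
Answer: -110/188234301 ≈ -5.8438e-7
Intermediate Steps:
U = 32 (U = -4*(-8) = 32)
k(P) = P/15 (k(P) = P*(1/15) = P/15)
z(b, S) = 2*S/(223 + b) (z(b, S) = (2*S)/(223 + b) = 2*S/(223 + b))
A = 18769
z(k(-2), (-43 + U)/(130 - 121))/A = (2*((-43 + 32)/(130 - 121))/(223 + (1/15)*(-2)))/18769 = (2*(-11/9)/(223 - 2/15))*(1/18769) = (2*(-11*1/9)/(3343/15))*(1/18769) = (2*(-11/9)*(15/3343))*(1/18769) = -110/10029*1/18769 = -110/188234301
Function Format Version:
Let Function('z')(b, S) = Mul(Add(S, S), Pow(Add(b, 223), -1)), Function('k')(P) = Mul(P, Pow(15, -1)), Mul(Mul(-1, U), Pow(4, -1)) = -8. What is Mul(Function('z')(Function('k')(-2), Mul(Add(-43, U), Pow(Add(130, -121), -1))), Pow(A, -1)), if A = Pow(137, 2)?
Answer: Rational(-110, 188234301) ≈ -5.8438e-7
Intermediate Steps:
U = 32 (U = Mul(-4, -8) = 32)
Function('k')(P) = Mul(Rational(1, 15), P) (Function('k')(P) = Mul(P, Rational(1, 15)) = Mul(Rational(1, 15), P))
Function('z')(b, S) = Mul(2, S, Pow(Add(223, b), -1)) (Function('z')(b, S) = Mul(Mul(2, S), Pow(Add(223, b), -1)) = Mul(2, S, Pow(Add(223, b), -1)))
A = 18769
Mul(Function('z')(Function('k')(-2), Mul(Add(-43, U), Pow(Add(130, -121), -1))), Pow(A, -1)) = Mul(Mul(2, Mul(Add(-43, 32), Pow(Add(130, -121), -1)), Pow(Add(223, Mul(Rational(1, 15), -2)), -1)), Pow(18769, -1)) = Mul(Mul(2, Mul(-11, Pow(9, -1)), Pow(Add(223, Rational(-2, 15)), -1)), Rational(1, 18769)) = Mul(Mul(2, Mul(-11, Rational(1, 9)), Pow(Rational(3343, 15), -1)), Rational(1, 18769)) = Mul(Mul(2, Rational(-11, 9), Rational(15, 3343)), Rational(1, 18769)) = Mul(Rational(-110, 10029), Rational(1, 18769)) = Rational(-110, 188234301)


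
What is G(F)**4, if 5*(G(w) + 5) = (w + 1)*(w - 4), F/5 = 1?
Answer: 130321/625 ≈ 208.51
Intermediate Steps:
F = 5 (F = 5*1 = 5)
G(w) = -5 + (1 + w)*(-4 + w)/5 (G(w) = -5 + ((w + 1)*(w - 4))/5 = -5 + ((1 + w)*(-4 + w))/5 = -5 + (1 + w)*(-4 + w)/5)
G(F)**4 = (-29/5 - 3/5*5 + (1/5)*5**2)**4 = (-29/5 - 3 + (1/5)*25)**4 = (-29/5 - 3 + 5)**4 = (-19/5)**4 = 130321/625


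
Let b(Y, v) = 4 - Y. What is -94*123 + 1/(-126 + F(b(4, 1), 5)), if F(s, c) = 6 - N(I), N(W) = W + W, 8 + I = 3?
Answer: -1271821/110 ≈ -11562.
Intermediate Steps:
I = -5 (I = -8 + 3 = -5)
N(W) = 2*W
F(s, c) = 16 (F(s, c) = 6 - 2*(-5) = 6 - 1*(-10) = 6 + 10 = 16)
-94*123 + 1/(-126 + F(b(4, 1), 5)) = -94*123 + 1/(-126 + 16) = -11562 + 1/(-110) = -11562 - 1/110 = -1271821/110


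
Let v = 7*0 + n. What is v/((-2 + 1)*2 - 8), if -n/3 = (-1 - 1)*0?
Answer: 0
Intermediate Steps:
n = 0 (n = -3*(-1 - 1)*0 = -(-6)*0 = -3*0 = 0)
v = 0 (v = 7*0 + 0 = 0 + 0 = 0)
v/((-2 + 1)*2 - 8) = 0/((-2 + 1)*2 - 8) = 0/(-1*2 - 8) = 0/(-2 - 8) = 0/(-10) = 0*(-1/10) = 0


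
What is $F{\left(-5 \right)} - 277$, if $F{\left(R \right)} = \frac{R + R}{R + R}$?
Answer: $-276$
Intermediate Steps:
$F{\left(R \right)} = 1$ ($F{\left(R \right)} = \frac{2 R}{2 R} = 2 R \frac{1}{2 R} = 1$)
$F{\left(-5 \right)} - 277 = 1 - 277 = -276$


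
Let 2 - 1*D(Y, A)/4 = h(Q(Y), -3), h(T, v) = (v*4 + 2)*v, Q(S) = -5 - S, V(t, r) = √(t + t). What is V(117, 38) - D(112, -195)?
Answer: 112 + 3*√26 ≈ 127.30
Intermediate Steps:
V(t, r) = √2*√t (V(t, r) = √(2*t) = √2*√t)
h(T, v) = v*(2 + 4*v) (h(T, v) = (4*v + 2)*v = (2 + 4*v)*v = v*(2 + 4*v))
D(Y, A) = -112 (D(Y, A) = 8 - 8*(-3)*(1 + 2*(-3)) = 8 - 8*(-3)*(1 - 6) = 8 - 8*(-3)*(-5) = 8 - 4*30 = 8 - 120 = -112)
V(117, 38) - D(112, -195) = √2*√117 - 1*(-112) = √2*(3*√13) + 112 = 3*√26 + 112 = 112 + 3*√26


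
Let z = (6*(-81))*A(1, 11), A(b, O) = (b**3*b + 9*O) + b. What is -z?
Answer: 49086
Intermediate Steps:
A(b, O) = b + b**4 + 9*O (A(b, O) = (b**4 + 9*O) + b = b + b**4 + 9*O)
z = -49086 (z = (6*(-81))*(1 + 1**4 + 9*11) = -486*(1 + 1 + 99) = -486*101 = -49086)
-z = -1*(-49086) = 49086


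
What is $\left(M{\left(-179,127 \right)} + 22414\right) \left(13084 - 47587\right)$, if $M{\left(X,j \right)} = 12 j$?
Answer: $-825932814$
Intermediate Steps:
$\left(M{\left(-179,127 \right)} + 22414\right) \left(13084 - 47587\right) = \left(12 \cdot 127 + 22414\right) \left(13084 - 47587\right) = \left(1524 + 22414\right) \left(-34503\right) = 23938 \left(-34503\right) = -825932814$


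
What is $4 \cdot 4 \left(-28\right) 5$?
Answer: $-2240$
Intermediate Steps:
$4 \cdot 4 \left(-28\right) 5 = 16 \left(-28\right) 5 = \left(-448\right) 5 = -2240$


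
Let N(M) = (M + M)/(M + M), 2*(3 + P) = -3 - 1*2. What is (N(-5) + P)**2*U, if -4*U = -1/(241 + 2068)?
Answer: 81/36944 ≈ 0.0021925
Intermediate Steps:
P = -11/2 (P = -3 + (-3 - 1*2)/2 = -3 + (-3 - 2)/2 = -3 + (1/2)*(-5) = -3 - 5/2 = -11/2 ≈ -5.5000)
N(M) = 1 (N(M) = (2*M)/((2*M)) = (2*M)*(1/(2*M)) = 1)
U = 1/9236 (U = -(-1)/(4*(241 + 2068)) = -(-1)/(4*2309) = -1/4*(-1/2309) = 1/9236 ≈ 0.00010827)
(N(-5) + P)**2*U = (1 - 11/2)**2*(1/9236) = (-9/2)**2*(1/9236) = (81/4)*(1/9236) = 81/36944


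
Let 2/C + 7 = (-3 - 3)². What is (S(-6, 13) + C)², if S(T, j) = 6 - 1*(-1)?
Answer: 42025/841 ≈ 49.970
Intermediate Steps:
C = 2/29 (C = 2/(-7 + (-3 - 3)²) = 2/(-7 + (-6)²) = 2/(-7 + 36) = 2/29 ≈ 0.068966)
S(T, j) = 7 (S(T, j) = 6 + 1 = 7)
(S(-6, 13) + C)² = (7 + 2/29)² = (205/29)² = 42025/841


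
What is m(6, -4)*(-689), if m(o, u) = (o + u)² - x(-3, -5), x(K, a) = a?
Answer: -6201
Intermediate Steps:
m(o, u) = 5 + (o + u)² (m(o, u) = (o + u)² - 1*(-5) = (o + u)² + 5 = 5 + (o + u)²)
m(6, -4)*(-689) = (5 + (6 - 4)²)*(-689) = (5 + 2²)*(-689) = (5 + 4)*(-689) = 9*(-689) = -6201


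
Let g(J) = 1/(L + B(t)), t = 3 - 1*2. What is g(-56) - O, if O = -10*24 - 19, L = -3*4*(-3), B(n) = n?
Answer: 9584/37 ≈ 259.03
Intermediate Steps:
t = 1 (t = 3 - 2 = 1)
L = 36 (L = -12*(-3) = 36)
O = -259 (O = -240 - 19 = -259)
g(J) = 1/37 (g(J) = 1/(36 + 1) = 1/37)
g(-56) - O = 1/37 - 1*(-259) = 1/37 + 259 = 9584/37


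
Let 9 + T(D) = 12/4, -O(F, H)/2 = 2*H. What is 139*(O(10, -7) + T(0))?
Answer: 3058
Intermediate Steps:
O(F, H) = -4*H
T(D) = -6 (T(D) = -9 + 12/4 = -9 + 12*(1/4) = -9 + 3 = -6)
139*(O(10, -7) + T(0)) = 139*(-4*(-7) - 6) = 139*(28 - 6) = 139*22 = 3058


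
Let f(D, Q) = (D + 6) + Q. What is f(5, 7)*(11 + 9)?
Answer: 360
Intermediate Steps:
f(D, Q) = 6 + D + Q (f(D, Q) = (6 + D) + Q = 6 + D + Q)
f(5, 7)*(11 + 9) = (6 + 5 + 7)*(11 + 9) = 18*20 = 360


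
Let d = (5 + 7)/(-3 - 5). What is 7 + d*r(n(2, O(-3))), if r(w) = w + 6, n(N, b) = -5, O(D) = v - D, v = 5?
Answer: 11/2 ≈ 5.5000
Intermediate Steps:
d = -3/2 (d = 12/(-8) = 12*(-⅛) = -3/2 ≈ -1.5000)
O(D) = 5 - D
r(w) = 6 + w
7 + d*r(n(2, O(-3))) = 7 - 3*(6 - 5)/2 = 7 - 3/2*1 = 7 - 3/2 = 11/2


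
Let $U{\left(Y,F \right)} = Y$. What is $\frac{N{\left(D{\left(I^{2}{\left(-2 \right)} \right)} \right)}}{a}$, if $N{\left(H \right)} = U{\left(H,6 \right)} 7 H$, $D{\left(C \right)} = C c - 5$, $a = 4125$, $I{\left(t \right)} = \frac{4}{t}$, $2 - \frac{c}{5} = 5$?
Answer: $\frac{1183}{165} \approx 7.1697$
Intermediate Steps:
$c = -15$ ($c = 10 - 25 = -15$)
$D{\left(C \right)} = -5 - 15 C$ ($D{\left(C \right)} = C \left(-15\right) - 5 = - 15 C - 5 = -5 - 15 C$)
$N{\left(H \right)} = 7 H^{2}$ ($N{\left(H \right)} = H 7 H = 7 H H = 7 H^{2}$)
$\frac{N{\left(D{\left(I^{2}{\left(-2 \right)} \right)} \right)}}{a} = \frac{7 \left(-5 - 15 \left(\frac{4}{-2}\right)^{2}\right)^{2}}{4125} = 7 \left(-5 - 15 \left(4 \left(- \frac{1}{2}\right)\right)^{2}\right)^{2} \cdot \frac{1}{4125} = 7 \left(-5 - 15 \left(-2\right)^{2}\right)^{2} \cdot \frac{1}{4125} = 7 \left(-5 - 60\right)^{2} \cdot \frac{1}{4125} = 7 \left(-65\right)^{2} \cdot \frac{1}{4125} = 7 \cdot 4225 \cdot \frac{1}{4125} = 29575 \cdot \frac{1}{4125} = \frac{1183}{165}$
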